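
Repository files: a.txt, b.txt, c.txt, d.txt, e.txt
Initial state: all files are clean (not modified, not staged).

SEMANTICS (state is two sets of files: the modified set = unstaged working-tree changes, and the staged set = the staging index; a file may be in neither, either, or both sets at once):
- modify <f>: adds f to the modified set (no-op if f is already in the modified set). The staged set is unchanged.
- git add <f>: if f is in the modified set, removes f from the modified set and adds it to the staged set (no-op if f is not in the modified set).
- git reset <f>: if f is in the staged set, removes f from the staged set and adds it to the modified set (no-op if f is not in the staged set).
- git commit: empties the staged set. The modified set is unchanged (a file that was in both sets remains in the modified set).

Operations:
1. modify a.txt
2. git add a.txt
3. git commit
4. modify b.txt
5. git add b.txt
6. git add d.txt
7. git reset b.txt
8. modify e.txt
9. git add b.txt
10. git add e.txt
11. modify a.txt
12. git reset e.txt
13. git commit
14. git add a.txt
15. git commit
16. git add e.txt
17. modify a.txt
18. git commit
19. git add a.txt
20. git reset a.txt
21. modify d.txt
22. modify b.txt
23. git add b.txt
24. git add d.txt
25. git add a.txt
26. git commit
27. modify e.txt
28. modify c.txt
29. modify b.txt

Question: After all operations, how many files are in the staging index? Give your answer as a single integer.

After op 1 (modify a.txt): modified={a.txt} staged={none}
After op 2 (git add a.txt): modified={none} staged={a.txt}
After op 3 (git commit): modified={none} staged={none}
After op 4 (modify b.txt): modified={b.txt} staged={none}
After op 5 (git add b.txt): modified={none} staged={b.txt}
After op 6 (git add d.txt): modified={none} staged={b.txt}
After op 7 (git reset b.txt): modified={b.txt} staged={none}
After op 8 (modify e.txt): modified={b.txt, e.txt} staged={none}
After op 9 (git add b.txt): modified={e.txt} staged={b.txt}
After op 10 (git add e.txt): modified={none} staged={b.txt, e.txt}
After op 11 (modify a.txt): modified={a.txt} staged={b.txt, e.txt}
After op 12 (git reset e.txt): modified={a.txt, e.txt} staged={b.txt}
After op 13 (git commit): modified={a.txt, e.txt} staged={none}
After op 14 (git add a.txt): modified={e.txt} staged={a.txt}
After op 15 (git commit): modified={e.txt} staged={none}
After op 16 (git add e.txt): modified={none} staged={e.txt}
After op 17 (modify a.txt): modified={a.txt} staged={e.txt}
After op 18 (git commit): modified={a.txt} staged={none}
After op 19 (git add a.txt): modified={none} staged={a.txt}
After op 20 (git reset a.txt): modified={a.txt} staged={none}
After op 21 (modify d.txt): modified={a.txt, d.txt} staged={none}
After op 22 (modify b.txt): modified={a.txt, b.txt, d.txt} staged={none}
After op 23 (git add b.txt): modified={a.txt, d.txt} staged={b.txt}
After op 24 (git add d.txt): modified={a.txt} staged={b.txt, d.txt}
After op 25 (git add a.txt): modified={none} staged={a.txt, b.txt, d.txt}
After op 26 (git commit): modified={none} staged={none}
After op 27 (modify e.txt): modified={e.txt} staged={none}
After op 28 (modify c.txt): modified={c.txt, e.txt} staged={none}
After op 29 (modify b.txt): modified={b.txt, c.txt, e.txt} staged={none}
Final staged set: {none} -> count=0

Answer: 0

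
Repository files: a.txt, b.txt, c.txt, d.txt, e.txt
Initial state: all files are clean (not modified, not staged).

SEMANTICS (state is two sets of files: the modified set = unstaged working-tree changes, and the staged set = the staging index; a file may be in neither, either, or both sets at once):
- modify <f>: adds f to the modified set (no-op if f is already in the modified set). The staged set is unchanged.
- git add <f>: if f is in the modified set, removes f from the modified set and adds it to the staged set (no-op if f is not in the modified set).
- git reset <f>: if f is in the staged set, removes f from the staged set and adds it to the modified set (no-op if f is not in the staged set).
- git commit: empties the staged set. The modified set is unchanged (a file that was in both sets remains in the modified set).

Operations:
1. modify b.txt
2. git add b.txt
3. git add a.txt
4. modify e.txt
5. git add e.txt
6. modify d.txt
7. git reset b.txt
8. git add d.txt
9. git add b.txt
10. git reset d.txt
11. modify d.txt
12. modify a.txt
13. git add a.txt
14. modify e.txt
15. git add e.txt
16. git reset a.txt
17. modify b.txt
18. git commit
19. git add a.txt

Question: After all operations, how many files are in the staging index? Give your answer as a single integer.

After op 1 (modify b.txt): modified={b.txt} staged={none}
After op 2 (git add b.txt): modified={none} staged={b.txt}
After op 3 (git add a.txt): modified={none} staged={b.txt}
After op 4 (modify e.txt): modified={e.txt} staged={b.txt}
After op 5 (git add e.txt): modified={none} staged={b.txt, e.txt}
After op 6 (modify d.txt): modified={d.txt} staged={b.txt, e.txt}
After op 7 (git reset b.txt): modified={b.txt, d.txt} staged={e.txt}
After op 8 (git add d.txt): modified={b.txt} staged={d.txt, e.txt}
After op 9 (git add b.txt): modified={none} staged={b.txt, d.txt, e.txt}
After op 10 (git reset d.txt): modified={d.txt} staged={b.txt, e.txt}
After op 11 (modify d.txt): modified={d.txt} staged={b.txt, e.txt}
After op 12 (modify a.txt): modified={a.txt, d.txt} staged={b.txt, e.txt}
After op 13 (git add a.txt): modified={d.txt} staged={a.txt, b.txt, e.txt}
After op 14 (modify e.txt): modified={d.txt, e.txt} staged={a.txt, b.txt, e.txt}
After op 15 (git add e.txt): modified={d.txt} staged={a.txt, b.txt, e.txt}
After op 16 (git reset a.txt): modified={a.txt, d.txt} staged={b.txt, e.txt}
After op 17 (modify b.txt): modified={a.txt, b.txt, d.txt} staged={b.txt, e.txt}
After op 18 (git commit): modified={a.txt, b.txt, d.txt} staged={none}
After op 19 (git add a.txt): modified={b.txt, d.txt} staged={a.txt}
Final staged set: {a.txt} -> count=1

Answer: 1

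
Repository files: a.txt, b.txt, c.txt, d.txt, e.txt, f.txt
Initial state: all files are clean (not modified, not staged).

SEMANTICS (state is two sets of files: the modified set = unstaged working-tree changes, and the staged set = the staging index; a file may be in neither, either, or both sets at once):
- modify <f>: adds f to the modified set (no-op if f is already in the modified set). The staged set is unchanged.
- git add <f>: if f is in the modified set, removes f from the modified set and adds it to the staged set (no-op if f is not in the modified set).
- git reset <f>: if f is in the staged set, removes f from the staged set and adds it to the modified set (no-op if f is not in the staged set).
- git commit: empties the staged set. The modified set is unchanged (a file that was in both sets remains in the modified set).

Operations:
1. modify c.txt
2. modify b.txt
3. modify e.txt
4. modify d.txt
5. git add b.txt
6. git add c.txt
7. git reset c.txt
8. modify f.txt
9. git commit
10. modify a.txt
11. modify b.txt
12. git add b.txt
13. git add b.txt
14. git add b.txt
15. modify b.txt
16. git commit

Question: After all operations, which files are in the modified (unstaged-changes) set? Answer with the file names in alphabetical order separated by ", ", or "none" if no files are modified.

Answer: a.txt, b.txt, c.txt, d.txt, e.txt, f.txt

Derivation:
After op 1 (modify c.txt): modified={c.txt} staged={none}
After op 2 (modify b.txt): modified={b.txt, c.txt} staged={none}
After op 3 (modify e.txt): modified={b.txt, c.txt, e.txt} staged={none}
After op 4 (modify d.txt): modified={b.txt, c.txt, d.txt, e.txt} staged={none}
After op 5 (git add b.txt): modified={c.txt, d.txt, e.txt} staged={b.txt}
After op 6 (git add c.txt): modified={d.txt, e.txt} staged={b.txt, c.txt}
After op 7 (git reset c.txt): modified={c.txt, d.txt, e.txt} staged={b.txt}
After op 8 (modify f.txt): modified={c.txt, d.txt, e.txt, f.txt} staged={b.txt}
After op 9 (git commit): modified={c.txt, d.txt, e.txt, f.txt} staged={none}
After op 10 (modify a.txt): modified={a.txt, c.txt, d.txt, e.txt, f.txt} staged={none}
After op 11 (modify b.txt): modified={a.txt, b.txt, c.txt, d.txt, e.txt, f.txt} staged={none}
After op 12 (git add b.txt): modified={a.txt, c.txt, d.txt, e.txt, f.txt} staged={b.txt}
After op 13 (git add b.txt): modified={a.txt, c.txt, d.txt, e.txt, f.txt} staged={b.txt}
After op 14 (git add b.txt): modified={a.txt, c.txt, d.txt, e.txt, f.txt} staged={b.txt}
After op 15 (modify b.txt): modified={a.txt, b.txt, c.txt, d.txt, e.txt, f.txt} staged={b.txt}
After op 16 (git commit): modified={a.txt, b.txt, c.txt, d.txt, e.txt, f.txt} staged={none}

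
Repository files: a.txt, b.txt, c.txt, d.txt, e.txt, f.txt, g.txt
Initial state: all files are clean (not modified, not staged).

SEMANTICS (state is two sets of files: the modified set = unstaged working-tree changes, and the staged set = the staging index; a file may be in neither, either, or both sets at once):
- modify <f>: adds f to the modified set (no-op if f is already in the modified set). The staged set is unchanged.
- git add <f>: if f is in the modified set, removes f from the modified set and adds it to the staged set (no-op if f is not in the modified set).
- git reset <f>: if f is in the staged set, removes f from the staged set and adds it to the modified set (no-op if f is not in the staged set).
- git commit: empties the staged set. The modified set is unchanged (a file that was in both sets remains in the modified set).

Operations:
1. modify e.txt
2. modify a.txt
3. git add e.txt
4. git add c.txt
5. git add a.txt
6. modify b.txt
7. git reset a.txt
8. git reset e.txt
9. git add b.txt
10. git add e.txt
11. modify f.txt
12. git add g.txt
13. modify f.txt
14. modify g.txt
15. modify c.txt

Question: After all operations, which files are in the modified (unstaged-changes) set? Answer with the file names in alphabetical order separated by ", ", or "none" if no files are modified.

Answer: a.txt, c.txt, f.txt, g.txt

Derivation:
After op 1 (modify e.txt): modified={e.txt} staged={none}
After op 2 (modify a.txt): modified={a.txt, e.txt} staged={none}
After op 3 (git add e.txt): modified={a.txt} staged={e.txt}
After op 4 (git add c.txt): modified={a.txt} staged={e.txt}
After op 5 (git add a.txt): modified={none} staged={a.txt, e.txt}
After op 6 (modify b.txt): modified={b.txt} staged={a.txt, e.txt}
After op 7 (git reset a.txt): modified={a.txt, b.txt} staged={e.txt}
After op 8 (git reset e.txt): modified={a.txt, b.txt, e.txt} staged={none}
After op 9 (git add b.txt): modified={a.txt, e.txt} staged={b.txt}
After op 10 (git add e.txt): modified={a.txt} staged={b.txt, e.txt}
After op 11 (modify f.txt): modified={a.txt, f.txt} staged={b.txt, e.txt}
After op 12 (git add g.txt): modified={a.txt, f.txt} staged={b.txt, e.txt}
After op 13 (modify f.txt): modified={a.txt, f.txt} staged={b.txt, e.txt}
After op 14 (modify g.txt): modified={a.txt, f.txt, g.txt} staged={b.txt, e.txt}
After op 15 (modify c.txt): modified={a.txt, c.txt, f.txt, g.txt} staged={b.txt, e.txt}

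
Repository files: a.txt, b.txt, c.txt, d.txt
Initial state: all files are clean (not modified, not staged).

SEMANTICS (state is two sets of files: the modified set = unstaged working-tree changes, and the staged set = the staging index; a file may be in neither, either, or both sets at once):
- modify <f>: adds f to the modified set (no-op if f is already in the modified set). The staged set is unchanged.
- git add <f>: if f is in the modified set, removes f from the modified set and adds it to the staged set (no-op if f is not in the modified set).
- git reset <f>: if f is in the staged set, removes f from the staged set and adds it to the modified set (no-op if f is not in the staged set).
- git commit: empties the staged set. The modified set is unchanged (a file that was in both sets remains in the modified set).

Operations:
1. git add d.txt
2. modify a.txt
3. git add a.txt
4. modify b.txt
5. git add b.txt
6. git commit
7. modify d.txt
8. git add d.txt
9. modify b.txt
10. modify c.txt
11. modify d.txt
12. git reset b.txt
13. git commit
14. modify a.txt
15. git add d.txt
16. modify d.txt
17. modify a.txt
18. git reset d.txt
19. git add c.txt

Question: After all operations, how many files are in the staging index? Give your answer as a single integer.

After op 1 (git add d.txt): modified={none} staged={none}
After op 2 (modify a.txt): modified={a.txt} staged={none}
After op 3 (git add a.txt): modified={none} staged={a.txt}
After op 4 (modify b.txt): modified={b.txt} staged={a.txt}
After op 5 (git add b.txt): modified={none} staged={a.txt, b.txt}
After op 6 (git commit): modified={none} staged={none}
After op 7 (modify d.txt): modified={d.txt} staged={none}
After op 8 (git add d.txt): modified={none} staged={d.txt}
After op 9 (modify b.txt): modified={b.txt} staged={d.txt}
After op 10 (modify c.txt): modified={b.txt, c.txt} staged={d.txt}
After op 11 (modify d.txt): modified={b.txt, c.txt, d.txt} staged={d.txt}
After op 12 (git reset b.txt): modified={b.txt, c.txt, d.txt} staged={d.txt}
After op 13 (git commit): modified={b.txt, c.txt, d.txt} staged={none}
After op 14 (modify a.txt): modified={a.txt, b.txt, c.txt, d.txt} staged={none}
After op 15 (git add d.txt): modified={a.txt, b.txt, c.txt} staged={d.txt}
After op 16 (modify d.txt): modified={a.txt, b.txt, c.txt, d.txt} staged={d.txt}
After op 17 (modify a.txt): modified={a.txt, b.txt, c.txt, d.txt} staged={d.txt}
After op 18 (git reset d.txt): modified={a.txt, b.txt, c.txt, d.txt} staged={none}
After op 19 (git add c.txt): modified={a.txt, b.txt, d.txt} staged={c.txt}
Final staged set: {c.txt} -> count=1

Answer: 1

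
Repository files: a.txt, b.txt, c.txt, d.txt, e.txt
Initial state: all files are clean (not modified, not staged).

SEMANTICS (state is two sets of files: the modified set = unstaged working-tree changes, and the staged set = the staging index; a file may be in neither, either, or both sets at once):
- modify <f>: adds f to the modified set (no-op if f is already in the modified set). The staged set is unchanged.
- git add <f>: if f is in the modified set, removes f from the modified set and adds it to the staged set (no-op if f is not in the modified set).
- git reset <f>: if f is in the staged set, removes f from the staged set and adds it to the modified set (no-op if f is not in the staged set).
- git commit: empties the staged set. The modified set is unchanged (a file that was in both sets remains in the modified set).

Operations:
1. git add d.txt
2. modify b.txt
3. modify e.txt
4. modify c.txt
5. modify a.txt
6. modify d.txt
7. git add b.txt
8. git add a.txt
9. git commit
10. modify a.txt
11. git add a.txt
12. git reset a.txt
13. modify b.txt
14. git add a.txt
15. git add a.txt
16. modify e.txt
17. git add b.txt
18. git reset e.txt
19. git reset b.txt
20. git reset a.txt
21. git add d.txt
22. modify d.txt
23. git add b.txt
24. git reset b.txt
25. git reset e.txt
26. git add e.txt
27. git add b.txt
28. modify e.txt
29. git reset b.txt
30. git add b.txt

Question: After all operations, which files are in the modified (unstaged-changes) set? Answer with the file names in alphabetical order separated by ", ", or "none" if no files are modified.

After op 1 (git add d.txt): modified={none} staged={none}
After op 2 (modify b.txt): modified={b.txt} staged={none}
After op 3 (modify e.txt): modified={b.txt, e.txt} staged={none}
After op 4 (modify c.txt): modified={b.txt, c.txt, e.txt} staged={none}
After op 5 (modify a.txt): modified={a.txt, b.txt, c.txt, e.txt} staged={none}
After op 6 (modify d.txt): modified={a.txt, b.txt, c.txt, d.txt, e.txt} staged={none}
After op 7 (git add b.txt): modified={a.txt, c.txt, d.txt, e.txt} staged={b.txt}
After op 8 (git add a.txt): modified={c.txt, d.txt, e.txt} staged={a.txt, b.txt}
After op 9 (git commit): modified={c.txt, d.txt, e.txt} staged={none}
After op 10 (modify a.txt): modified={a.txt, c.txt, d.txt, e.txt} staged={none}
After op 11 (git add a.txt): modified={c.txt, d.txt, e.txt} staged={a.txt}
After op 12 (git reset a.txt): modified={a.txt, c.txt, d.txt, e.txt} staged={none}
After op 13 (modify b.txt): modified={a.txt, b.txt, c.txt, d.txt, e.txt} staged={none}
After op 14 (git add a.txt): modified={b.txt, c.txt, d.txt, e.txt} staged={a.txt}
After op 15 (git add a.txt): modified={b.txt, c.txt, d.txt, e.txt} staged={a.txt}
After op 16 (modify e.txt): modified={b.txt, c.txt, d.txt, e.txt} staged={a.txt}
After op 17 (git add b.txt): modified={c.txt, d.txt, e.txt} staged={a.txt, b.txt}
After op 18 (git reset e.txt): modified={c.txt, d.txt, e.txt} staged={a.txt, b.txt}
After op 19 (git reset b.txt): modified={b.txt, c.txt, d.txt, e.txt} staged={a.txt}
After op 20 (git reset a.txt): modified={a.txt, b.txt, c.txt, d.txt, e.txt} staged={none}
After op 21 (git add d.txt): modified={a.txt, b.txt, c.txt, e.txt} staged={d.txt}
After op 22 (modify d.txt): modified={a.txt, b.txt, c.txt, d.txt, e.txt} staged={d.txt}
After op 23 (git add b.txt): modified={a.txt, c.txt, d.txt, e.txt} staged={b.txt, d.txt}
After op 24 (git reset b.txt): modified={a.txt, b.txt, c.txt, d.txt, e.txt} staged={d.txt}
After op 25 (git reset e.txt): modified={a.txt, b.txt, c.txt, d.txt, e.txt} staged={d.txt}
After op 26 (git add e.txt): modified={a.txt, b.txt, c.txt, d.txt} staged={d.txt, e.txt}
After op 27 (git add b.txt): modified={a.txt, c.txt, d.txt} staged={b.txt, d.txt, e.txt}
After op 28 (modify e.txt): modified={a.txt, c.txt, d.txt, e.txt} staged={b.txt, d.txt, e.txt}
After op 29 (git reset b.txt): modified={a.txt, b.txt, c.txt, d.txt, e.txt} staged={d.txt, e.txt}
After op 30 (git add b.txt): modified={a.txt, c.txt, d.txt, e.txt} staged={b.txt, d.txt, e.txt}

Answer: a.txt, c.txt, d.txt, e.txt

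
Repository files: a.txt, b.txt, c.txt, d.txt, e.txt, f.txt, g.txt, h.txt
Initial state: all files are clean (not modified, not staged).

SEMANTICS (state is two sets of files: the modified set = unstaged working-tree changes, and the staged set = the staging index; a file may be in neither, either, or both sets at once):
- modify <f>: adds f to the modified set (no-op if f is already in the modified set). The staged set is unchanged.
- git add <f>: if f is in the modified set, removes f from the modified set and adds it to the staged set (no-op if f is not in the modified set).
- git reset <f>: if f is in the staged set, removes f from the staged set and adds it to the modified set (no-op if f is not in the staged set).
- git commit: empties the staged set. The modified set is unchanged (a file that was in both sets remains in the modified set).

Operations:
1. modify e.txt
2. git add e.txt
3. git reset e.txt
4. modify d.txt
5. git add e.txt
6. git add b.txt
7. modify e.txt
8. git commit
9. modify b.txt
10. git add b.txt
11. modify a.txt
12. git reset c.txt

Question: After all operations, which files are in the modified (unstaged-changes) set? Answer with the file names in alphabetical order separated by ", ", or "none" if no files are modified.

After op 1 (modify e.txt): modified={e.txt} staged={none}
After op 2 (git add e.txt): modified={none} staged={e.txt}
After op 3 (git reset e.txt): modified={e.txt} staged={none}
After op 4 (modify d.txt): modified={d.txt, e.txt} staged={none}
After op 5 (git add e.txt): modified={d.txt} staged={e.txt}
After op 6 (git add b.txt): modified={d.txt} staged={e.txt}
After op 7 (modify e.txt): modified={d.txt, e.txt} staged={e.txt}
After op 8 (git commit): modified={d.txt, e.txt} staged={none}
After op 9 (modify b.txt): modified={b.txt, d.txt, e.txt} staged={none}
After op 10 (git add b.txt): modified={d.txt, e.txt} staged={b.txt}
After op 11 (modify a.txt): modified={a.txt, d.txt, e.txt} staged={b.txt}
After op 12 (git reset c.txt): modified={a.txt, d.txt, e.txt} staged={b.txt}

Answer: a.txt, d.txt, e.txt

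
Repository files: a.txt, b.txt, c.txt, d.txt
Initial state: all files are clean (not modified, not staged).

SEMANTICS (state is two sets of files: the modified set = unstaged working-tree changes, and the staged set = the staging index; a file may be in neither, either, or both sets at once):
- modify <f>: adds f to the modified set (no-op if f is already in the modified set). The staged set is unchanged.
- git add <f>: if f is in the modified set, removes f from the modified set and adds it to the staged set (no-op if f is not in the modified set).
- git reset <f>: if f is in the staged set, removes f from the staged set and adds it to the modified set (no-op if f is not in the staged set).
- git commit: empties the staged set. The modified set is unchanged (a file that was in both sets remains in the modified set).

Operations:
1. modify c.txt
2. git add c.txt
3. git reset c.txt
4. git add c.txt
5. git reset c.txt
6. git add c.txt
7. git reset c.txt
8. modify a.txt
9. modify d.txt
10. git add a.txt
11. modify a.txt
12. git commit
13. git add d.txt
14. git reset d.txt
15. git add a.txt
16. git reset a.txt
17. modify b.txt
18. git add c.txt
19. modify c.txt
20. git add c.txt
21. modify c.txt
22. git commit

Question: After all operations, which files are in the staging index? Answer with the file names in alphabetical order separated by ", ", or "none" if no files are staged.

Answer: none

Derivation:
After op 1 (modify c.txt): modified={c.txt} staged={none}
After op 2 (git add c.txt): modified={none} staged={c.txt}
After op 3 (git reset c.txt): modified={c.txt} staged={none}
After op 4 (git add c.txt): modified={none} staged={c.txt}
After op 5 (git reset c.txt): modified={c.txt} staged={none}
After op 6 (git add c.txt): modified={none} staged={c.txt}
After op 7 (git reset c.txt): modified={c.txt} staged={none}
After op 8 (modify a.txt): modified={a.txt, c.txt} staged={none}
After op 9 (modify d.txt): modified={a.txt, c.txt, d.txt} staged={none}
After op 10 (git add a.txt): modified={c.txt, d.txt} staged={a.txt}
After op 11 (modify a.txt): modified={a.txt, c.txt, d.txt} staged={a.txt}
After op 12 (git commit): modified={a.txt, c.txt, d.txt} staged={none}
After op 13 (git add d.txt): modified={a.txt, c.txt} staged={d.txt}
After op 14 (git reset d.txt): modified={a.txt, c.txt, d.txt} staged={none}
After op 15 (git add a.txt): modified={c.txt, d.txt} staged={a.txt}
After op 16 (git reset a.txt): modified={a.txt, c.txt, d.txt} staged={none}
After op 17 (modify b.txt): modified={a.txt, b.txt, c.txt, d.txt} staged={none}
After op 18 (git add c.txt): modified={a.txt, b.txt, d.txt} staged={c.txt}
After op 19 (modify c.txt): modified={a.txt, b.txt, c.txt, d.txt} staged={c.txt}
After op 20 (git add c.txt): modified={a.txt, b.txt, d.txt} staged={c.txt}
After op 21 (modify c.txt): modified={a.txt, b.txt, c.txt, d.txt} staged={c.txt}
After op 22 (git commit): modified={a.txt, b.txt, c.txt, d.txt} staged={none}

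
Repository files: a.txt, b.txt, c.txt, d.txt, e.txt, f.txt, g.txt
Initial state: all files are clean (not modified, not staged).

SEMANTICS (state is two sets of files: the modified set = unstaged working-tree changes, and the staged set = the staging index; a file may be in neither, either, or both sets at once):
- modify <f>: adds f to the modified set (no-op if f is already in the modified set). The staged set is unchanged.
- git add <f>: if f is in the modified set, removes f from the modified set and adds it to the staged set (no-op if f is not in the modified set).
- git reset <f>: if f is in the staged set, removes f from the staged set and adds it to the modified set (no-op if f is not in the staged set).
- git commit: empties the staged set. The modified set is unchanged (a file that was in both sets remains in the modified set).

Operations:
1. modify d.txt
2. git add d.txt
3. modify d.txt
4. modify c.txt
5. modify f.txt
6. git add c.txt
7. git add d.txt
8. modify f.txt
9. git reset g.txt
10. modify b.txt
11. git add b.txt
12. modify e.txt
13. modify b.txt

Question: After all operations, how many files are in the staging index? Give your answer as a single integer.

Answer: 3

Derivation:
After op 1 (modify d.txt): modified={d.txt} staged={none}
After op 2 (git add d.txt): modified={none} staged={d.txt}
After op 3 (modify d.txt): modified={d.txt} staged={d.txt}
After op 4 (modify c.txt): modified={c.txt, d.txt} staged={d.txt}
After op 5 (modify f.txt): modified={c.txt, d.txt, f.txt} staged={d.txt}
After op 6 (git add c.txt): modified={d.txt, f.txt} staged={c.txt, d.txt}
After op 7 (git add d.txt): modified={f.txt} staged={c.txt, d.txt}
After op 8 (modify f.txt): modified={f.txt} staged={c.txt, d.txt}
After op 9 (git reset g.txt): modified={f.txt} staged={c.txt, d.txt}
After op 10 (modify b.txt): modified={b.txt, f.txt} staged={c.txt, d.txt}
After op 11 (git add b.txt): modified={f.txt} staged={b.txt, c.txt, d.txt}
After op 12 (modify e.txt): modified={e.txt, f.txt} staged={b.txt, c.txt, d.txt}
After op 13 (modify b.txt): modified={b.txt, e.txt, f.txt} staged={b.txt, c.txt, d.txt}
Final staged set: {b.txt, c.txt, d.txt} -> count=3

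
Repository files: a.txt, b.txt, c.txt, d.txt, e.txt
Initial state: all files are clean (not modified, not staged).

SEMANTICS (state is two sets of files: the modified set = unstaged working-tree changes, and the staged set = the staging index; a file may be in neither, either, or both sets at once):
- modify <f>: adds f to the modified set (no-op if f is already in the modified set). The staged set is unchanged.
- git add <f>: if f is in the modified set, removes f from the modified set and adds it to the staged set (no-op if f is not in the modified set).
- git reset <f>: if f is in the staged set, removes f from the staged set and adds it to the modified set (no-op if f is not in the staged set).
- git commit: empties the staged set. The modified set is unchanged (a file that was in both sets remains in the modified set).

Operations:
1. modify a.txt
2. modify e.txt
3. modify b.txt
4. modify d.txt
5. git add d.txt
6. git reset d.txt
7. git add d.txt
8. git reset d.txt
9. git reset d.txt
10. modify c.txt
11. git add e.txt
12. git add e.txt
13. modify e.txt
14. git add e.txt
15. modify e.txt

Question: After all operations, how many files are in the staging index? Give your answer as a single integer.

Answer: 1

Derivation:
After op 1 (modify a.txt): modified={a.txt} staged={none}
After op 2 (modify e.txt): modified={a.txt, e.txt} staged={none}
After op 3 (modify b.txt): modified={a.txt, b.txt, e.txt} staged={none}
After op 4 (modify d.txt): modified={a.txt, b.txt, d.txt, e.txt} staged={none}
After op 5 (git add d.txt): modified={a.txt, b.txt, e.txt} staged={d.txt}
After op 6 (git reset d.txt): modified={a.txt, b.txt, d.txt, e.txt} staged={none}
After op 7 (git add d.txt): modified={a.txt, b.txt, e.txt} staged={d.txt}
After op 8 (git reset d.txt): modified={a.txt, b.txt, d.txt, e.txt} staged={none}
After op 9 (git reset d.txt): modified={a.txt, b.txt, d.txt, e.txt} staged={none}
After op 10 (modify c.txt): modified={a.txt, b.txt, c.txt, d.txt, e.txt} staged={none}
After op 11 (git add e.txt): modified={a.txt, b.txt, c.txt, d.txt} staged={e.txt}
After op 12 (git add e.txt): modified={a.txt, b.txt, c.txt, d.txt} staged={e.txt}
After op 13 (modify e.txt): modified={a.txt, b.txt, c.txt, d.txt, e.txt} staged={e.txt}
After op 14 (git add e.txt): modified={a.txt, b.txt, c.txt, d.txt} staged={e.txt}
After op 15 (modify e.txt): modified={a.txt, b.txt, c.txt, d.txt, e.txt} staged={e.txt}
Final staged set: {e.txt} -> count=1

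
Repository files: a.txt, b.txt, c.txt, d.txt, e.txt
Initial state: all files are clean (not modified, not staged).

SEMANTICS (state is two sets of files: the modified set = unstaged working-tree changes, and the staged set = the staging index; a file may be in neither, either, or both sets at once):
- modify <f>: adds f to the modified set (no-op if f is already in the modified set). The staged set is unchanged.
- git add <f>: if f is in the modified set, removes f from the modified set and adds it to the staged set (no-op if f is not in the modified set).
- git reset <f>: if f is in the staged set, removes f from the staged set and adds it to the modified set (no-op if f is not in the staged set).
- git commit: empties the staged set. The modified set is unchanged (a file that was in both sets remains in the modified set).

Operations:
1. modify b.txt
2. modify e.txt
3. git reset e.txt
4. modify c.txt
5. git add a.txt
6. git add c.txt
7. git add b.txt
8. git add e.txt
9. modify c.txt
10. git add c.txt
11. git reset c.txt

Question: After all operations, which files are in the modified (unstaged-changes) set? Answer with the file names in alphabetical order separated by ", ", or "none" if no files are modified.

After op 1 (modify b.txt): modified={b.txt} staged={none}
After op 2 (modify e.txt): modified={b.txt, e.txt} staged={none}
After op 3 (git reset e.txt): modified={b.txt, e.txt} staged={none}
After op 4 (modify c.txt): modified={b.txt, c.txt, e.txt} staged={none}
After op 5 (git add a.txt): modified={b.txt, c.txt, e.txt} staged={none}
After op 6 (git add c.txt): modified={b.txt, e.txt} staged={c.txt}
After op 7 (git add b.txt): modified={e.txt} staged={b.txt, c.txt}
After op 8 (git add e.txt): modified={none} staged={b.txt, c.txt, e.txt}
After op 9 (modify c.txt): modified={c.txt} staged={b.txt, c.txt, e.txt}
After op 10 (git add c.txt): modified={none} staged={b.txt, c.txt, e.txt}
After op 11 (git reset c.txt): modified={c.txt} staged={b.txt, e.txt}

Answer: c.txt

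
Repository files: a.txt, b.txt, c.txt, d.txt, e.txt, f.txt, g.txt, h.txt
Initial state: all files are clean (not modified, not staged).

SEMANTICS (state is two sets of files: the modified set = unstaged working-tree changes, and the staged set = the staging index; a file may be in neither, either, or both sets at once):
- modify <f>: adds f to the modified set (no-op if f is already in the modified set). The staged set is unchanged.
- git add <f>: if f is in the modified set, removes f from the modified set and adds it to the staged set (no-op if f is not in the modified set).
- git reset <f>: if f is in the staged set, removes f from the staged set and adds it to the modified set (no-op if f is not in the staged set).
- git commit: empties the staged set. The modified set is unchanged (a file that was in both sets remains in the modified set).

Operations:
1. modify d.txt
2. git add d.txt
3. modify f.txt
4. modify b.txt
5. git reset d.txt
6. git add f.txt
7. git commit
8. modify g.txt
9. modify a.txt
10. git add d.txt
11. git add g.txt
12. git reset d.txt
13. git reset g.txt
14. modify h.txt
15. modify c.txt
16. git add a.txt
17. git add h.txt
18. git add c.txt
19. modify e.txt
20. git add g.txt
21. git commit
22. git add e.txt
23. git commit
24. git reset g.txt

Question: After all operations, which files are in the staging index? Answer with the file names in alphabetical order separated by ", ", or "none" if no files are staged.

After op 1 (modify d.txt): modified={d.txt} staged={none}
After op 2 (git add d.txt): modified={none} staged={d.txt}
After op 3 (modify f.txt): modified={f.txt} staged={d.txt}
After op 4 (modify b.txt): modified={b.txt, f.txt} staged={d.txt}
After op 5 (git reset d.txt): modified={b.txt, d.txt, f.txt} staged={none}
After op 6 (git add f.txt): modified={b.txt, d.txt} staged={f.txt}
After op 7 (git commit): modified={b.txt, d.txt} staged={none}
After op 8 (modify g.txt): modified={b.txt, d.txt, g.txt} staged={none}
After op 9 (modify a.txt): modified={a.txt, b.txt, d.txt, g.txt} staged={none}
After op 10 (git add d.txt): modified={a.txt, b.txt, g.txt} staged={d.txt}
After op 11 (git add g.txt): modified={a.txt, b.txt} staged={d.txt, g.txt}
After op 12 (git reset d.txt): modified={a.txt, b.txt, d.txt} staged={g.txt}
After op 13 (git reset g.txt): modified={a.txt, b.txt, d.txt, g.txt} staged={none}
After op 14 (modify h.txt): modified={a.txt, b.txt, d.txt, g.txt, h.txt} staged={none}
After op 15 (modify c.txt): modified={a.txt, b.txt, c.txt, d.txt, g.txt, h.txt} staged={none}
After op 16 (git add a.txt): modified={b.txt, c.txt, d.txt, g.txt, h.txt} staged={a.txt}
After op 17 (git add h.txt): modified={b.txt, c.txt, d.txt, g.txt} staged={a.txt, h.txt}
After op 18 (git add c.txt): modified={b.txt, d.txt, g.txt} staged={a.txt, c.txt, h.txt}
After op 19 (modify e.txt): modified={b.txt, d.txt, e.txt, g.txt} staged={a.txt, c.txt, h.txt}
After op 20 (git add g.txt): modified={b.txt, d.txt, e.txt} staged={a.txt, c.txt, g.txt, h.txt}
After op 21 (git commit): modified={b.txt, d.txt, e.txt} staged={none}
After op 22 (git add e.txt): modified={b.txt, d.txt} staged={e.txt}
After op 23 (git commit): modified={b.txt, d.txt} staged={none}
After op 24 (git reset g.txt): modified={b.txt, d.txt} staged={none}

Answer: none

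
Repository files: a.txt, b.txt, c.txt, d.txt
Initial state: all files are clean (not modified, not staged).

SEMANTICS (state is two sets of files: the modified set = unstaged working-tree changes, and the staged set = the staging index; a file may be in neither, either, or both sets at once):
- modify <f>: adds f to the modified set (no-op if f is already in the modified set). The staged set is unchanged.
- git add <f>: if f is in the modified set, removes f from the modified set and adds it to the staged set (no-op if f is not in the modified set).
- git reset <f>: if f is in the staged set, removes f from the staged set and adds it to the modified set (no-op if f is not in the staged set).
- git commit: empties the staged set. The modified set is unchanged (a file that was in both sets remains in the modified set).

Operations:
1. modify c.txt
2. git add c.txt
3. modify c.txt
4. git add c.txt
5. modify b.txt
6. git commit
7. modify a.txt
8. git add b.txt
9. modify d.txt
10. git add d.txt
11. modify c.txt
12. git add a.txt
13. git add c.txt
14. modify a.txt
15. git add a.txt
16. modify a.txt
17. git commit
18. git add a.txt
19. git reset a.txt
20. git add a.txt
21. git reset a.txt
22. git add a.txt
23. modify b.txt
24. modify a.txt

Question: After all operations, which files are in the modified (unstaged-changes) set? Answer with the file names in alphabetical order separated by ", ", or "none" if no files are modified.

After op 1 (modify c.txt): modified={c.txt} staged={none}
After op 2 (git add c.txt): modified={none} staged={c.txt}
After op 3 (modify c.txt): modified={c.txt} staged={c.txt}
After op 4 (git add c.txt): modified={none} staged={c.txt}
After op 5 (modify b.txt): modified={b.txt} staged={c.txt}
After op 6 (git commit): modified={b.txt} staged={none}
After op 7 (modify a.txt): modified={a.txt, b.txt} staged={none}
After op 8 (git add b.txt): modified={a.txt} staged={b.txt}
After op 9 (modify d.txt): modified={a.txt, d.txt} staged={b.txt}
After op 10 (git add d.txt): modified={a.txt} staged={b.txt, d.txt}
After op 11 (modify c.txt): modified={a.txt, c.txt} staged={b.txt, d.txt}
After op 12 (git add a.txt): modified={c.txt} staged={a.txt, b.txt, d.txt}
After op 13 (git add c.txt): modified={none} staged={a.txt, b.txt, c.txt, d.txt}
After op 14 (modify a.txt): modified={a.txt} staged={a.txt, b.txt, c.txt, d.txt}
After op 15 (git add a.txt): modified={none} staged={a.txt, b.txt, c.txt, d.txt}
After op 16 (modify a.txt): modified={a.txt} staged={a.txt, b.txt, c.txt, d.txt}
After op 17 (git commit): modified={a.txt} staged={none}
After op 18 (git add a.txt): modified={none} staged={a.txt}
After op 19 (git reset a.txt): modified={a.txt} staged={none}
After op 20 (git add a.txt): modified={none} staged={a.txt}
After op 21 (git reset a.txt): modified={a.txt} staged={none}
After op 22 (git add a.txt): modified={none} staged={a.txt}
After op 23 (modify b.txt): modified={b.txt} staged={a.txt}
After op 24 (modify a.txt): modified={a.txt, b.txt} staged={a.txt}

Answer: a.txt, b.txt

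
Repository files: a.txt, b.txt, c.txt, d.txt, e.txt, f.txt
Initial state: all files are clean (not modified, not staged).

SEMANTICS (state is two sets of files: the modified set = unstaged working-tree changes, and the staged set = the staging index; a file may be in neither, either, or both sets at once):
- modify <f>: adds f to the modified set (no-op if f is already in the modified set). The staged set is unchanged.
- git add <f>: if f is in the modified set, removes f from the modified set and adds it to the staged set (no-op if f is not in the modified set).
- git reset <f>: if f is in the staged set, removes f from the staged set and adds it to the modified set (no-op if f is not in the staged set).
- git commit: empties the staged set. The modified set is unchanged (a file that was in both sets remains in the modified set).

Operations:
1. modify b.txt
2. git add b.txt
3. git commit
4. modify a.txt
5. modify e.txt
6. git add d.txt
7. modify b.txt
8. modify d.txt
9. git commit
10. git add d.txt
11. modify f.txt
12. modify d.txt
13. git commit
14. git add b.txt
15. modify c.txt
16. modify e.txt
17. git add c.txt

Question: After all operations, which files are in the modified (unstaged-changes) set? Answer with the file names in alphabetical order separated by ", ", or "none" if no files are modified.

After op 1 (modify b.txt): modified={b.txt} staged={none}
After op 2 (git add b.txt): modified={none} staged={b.txt}
After op 3 (git commit): modified={none} staged={none}
After op 4 (modify a.txt): modified={a.txt} staged={none}
After op 5 (modify e.txt): modified={a.txt, e.txt} staged={none}
After op 6 (git add d.txt): modified={a.txt, e.txt} staged={none}
After op 7 (modify b.txt): modified={a.txt, b.txt, e.txt} staged={none}
After op 8 (modify d.txt): modified={a.txt, b.txt, d.txt, e.txt} staged={none}
After op 9 (git commit): modified={a.txt, b.txt, d.txt, e.txt} staged={none}
After op 10 (git add d.txt): modified={a.txt, b.txt, e.txt} staged={d.txt}
After op 11 (modify f.txt): modified={a.txt, b.txt, e.txt, f.txt} staged={d.txt}
After op 12 (modify d.txt): modified={a.txt, b.txt, d.txt, e.txt, f.txt} staged={d.txt}
After op 13 (git commit): modified={a.txt, b.txt, d.txt, e.txt, f.txt} staged={none}
After op 14 (git add b.txt): modified={a.txt, d.txt, e.txt, f.txt} staged={b.txt}
After op 15 (modify c.txt): modified={a.txt, c.txt, d.txt, e.txt, f.txt} staged={b.txt}
After op 16 (modify e.txt): modified={a.txt, c.txt, d.txt, e.txt, f.txt} staged={b.txt}
After op 17 (git add c.txt): modified={a.txt, d.txt, e.txt, f.txt} staged={b.txt, c.txt}

Answer: a.txt, d.txt, e.txt, f.txt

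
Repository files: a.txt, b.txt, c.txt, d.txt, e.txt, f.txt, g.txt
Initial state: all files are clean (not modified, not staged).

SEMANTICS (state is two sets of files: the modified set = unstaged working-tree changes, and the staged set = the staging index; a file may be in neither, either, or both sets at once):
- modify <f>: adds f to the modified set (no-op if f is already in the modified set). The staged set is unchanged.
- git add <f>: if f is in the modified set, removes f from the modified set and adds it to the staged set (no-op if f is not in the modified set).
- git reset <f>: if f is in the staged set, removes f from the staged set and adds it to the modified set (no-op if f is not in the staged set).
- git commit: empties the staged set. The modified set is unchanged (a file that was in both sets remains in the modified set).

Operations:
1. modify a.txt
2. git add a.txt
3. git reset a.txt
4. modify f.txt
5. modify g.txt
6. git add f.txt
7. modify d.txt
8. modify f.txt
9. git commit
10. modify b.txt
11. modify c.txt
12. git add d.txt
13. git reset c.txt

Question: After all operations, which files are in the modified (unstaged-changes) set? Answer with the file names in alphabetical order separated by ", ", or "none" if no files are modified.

After op 1 (modify a.txt): modified={a.txt} staged={none}
After op 2 (git add a.txt): modified={none} staged={a.txt}
After op 3 (git reset a.txt): modified={a.txt} staged={none}
After op 4 (modify f.txt): modified={a.txt, f.txt} staged={none}
After op 5 (modify g.txt): modified={a.txt, f.txt, g.txt} staged={none}
After op 6 (git add f.txt): modified={a.txt, g.txt} staged={f.txt}
After op 7 (modify d.txt): modified={a.txt, d.txt, g.txt} staged={f.txt}
After op 8 (modify f.txt): modified={a.txt, d.txt, f.txt, g.txt} staged={f.txt}
After op 9 (git commit): modified={a.txt, d.txt, f.txt, g.txt} staged={none}
After op 10 (modify b.txt): modified={a.txt, b.txt, d.txt, f.txt, g.txt} staged={none}
After op 11 (modify c.txt): modified={a.txt, b.txt, c.txt, d.txt, f.txt, g.txt} staged={none}
After op 12 (git add d.txt): modified={a.txt, b.txt, c.txt, f.txt, g.txt} staged={d.txt}
After op 13 (git reset c.txt): modified={a.txt, b.txt, c.txt, f.txt, g.txt} staged={d.txt}

Answer: a.txt, b.txt, c.txt, f.txt, g.txt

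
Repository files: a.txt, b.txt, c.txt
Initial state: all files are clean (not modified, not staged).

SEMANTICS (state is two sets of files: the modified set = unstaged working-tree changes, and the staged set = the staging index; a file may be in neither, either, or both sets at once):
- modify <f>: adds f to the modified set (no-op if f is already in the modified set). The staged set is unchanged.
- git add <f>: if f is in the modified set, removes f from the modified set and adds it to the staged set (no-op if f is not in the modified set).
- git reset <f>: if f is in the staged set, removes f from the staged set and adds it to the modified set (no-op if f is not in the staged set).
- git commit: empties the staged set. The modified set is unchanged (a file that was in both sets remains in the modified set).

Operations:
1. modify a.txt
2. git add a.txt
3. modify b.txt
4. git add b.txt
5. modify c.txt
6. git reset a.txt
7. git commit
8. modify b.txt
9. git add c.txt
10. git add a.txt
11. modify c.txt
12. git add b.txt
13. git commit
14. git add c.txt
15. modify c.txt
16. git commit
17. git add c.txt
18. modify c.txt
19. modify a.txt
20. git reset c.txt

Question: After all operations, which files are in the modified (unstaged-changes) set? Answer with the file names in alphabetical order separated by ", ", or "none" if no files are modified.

After op 1 (modify a.txt): modified={a.txt} staged={none}
After op 2 (git add a.txt): modified={none} staged={a.txt}
After op 3 (modify b.txt): modified={b.txt} staged={a.txt}
After op 4 (git add b.txt): modified={none} staged={a.txt, b.txt}
After op 5 (modify c.txt): modified={c.txt} staged={a.txt, b.txt}
After op 6 (git reset a.txt): modified={a.txt, c.txt} staged={b.txt}
After op 7 (git commit): modified={a.txt, c.txt} staged={none}
After op 8 (modify b.txt): modified={a.txt, b.txt, c.txt} staged={none}
After op 9 (git add c.txt): modified={a.txt, b.txt} staged={c.txt}
After op 10 (git add a.txt): modified={b.txt} staged={a.txt, c.txt}
After op 11 (modify c.txt): modified={b.txt, c.txt} staged={a.txt, c.txt}
After op 12 (git add b.txt): modified={c.txt} staged={a.txt, b.txt, c.txt}
After op 13 (git commit): modified={c.txt} staged={none}
After op 14 (git add c.txt): modified={none} staged={c.txt}
After op 15 (modify c.txt): modified={c.txt} staged={c.txt}
After op 16 (git commit): modified={c.txt} staged={none}
After op 17 (git add c.txt): modified={none} staged={c.txt}
After op 18 (modify c.txt): modified={c.txt} staged={c.txt}
After op 19 (modify a.txt): modified={a.txt, c.txt} staged={c.txt}
After op 20 (git reset c.txt): modified={a.txt, c.txt} staged={none}

Answer: a.txt, c.txt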